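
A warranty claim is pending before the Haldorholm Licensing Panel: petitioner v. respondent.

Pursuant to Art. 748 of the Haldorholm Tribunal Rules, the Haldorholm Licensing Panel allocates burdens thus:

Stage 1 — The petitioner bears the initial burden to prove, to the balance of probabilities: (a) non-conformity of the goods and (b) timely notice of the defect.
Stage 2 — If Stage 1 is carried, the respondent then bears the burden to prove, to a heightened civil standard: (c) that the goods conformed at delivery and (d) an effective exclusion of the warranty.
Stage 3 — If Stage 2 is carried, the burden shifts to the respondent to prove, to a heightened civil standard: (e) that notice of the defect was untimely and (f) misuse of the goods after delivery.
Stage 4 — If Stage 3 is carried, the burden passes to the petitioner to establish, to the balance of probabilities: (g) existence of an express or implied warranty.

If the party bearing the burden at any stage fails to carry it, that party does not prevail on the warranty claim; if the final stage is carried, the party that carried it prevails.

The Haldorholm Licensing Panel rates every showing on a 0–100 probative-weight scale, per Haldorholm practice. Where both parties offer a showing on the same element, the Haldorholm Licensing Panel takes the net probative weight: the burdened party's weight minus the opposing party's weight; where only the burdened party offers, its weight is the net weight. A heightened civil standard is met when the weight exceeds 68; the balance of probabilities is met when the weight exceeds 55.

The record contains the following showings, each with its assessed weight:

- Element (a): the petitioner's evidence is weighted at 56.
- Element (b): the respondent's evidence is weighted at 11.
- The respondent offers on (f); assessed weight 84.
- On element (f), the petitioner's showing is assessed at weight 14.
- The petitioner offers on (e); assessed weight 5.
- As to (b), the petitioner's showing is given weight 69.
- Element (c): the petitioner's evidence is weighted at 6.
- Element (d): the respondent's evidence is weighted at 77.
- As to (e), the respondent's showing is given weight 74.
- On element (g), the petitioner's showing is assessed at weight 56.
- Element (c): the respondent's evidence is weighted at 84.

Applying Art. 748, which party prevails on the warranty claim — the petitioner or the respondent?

Stage 1 (petitioner, the balance of probabilities, weight exceeds 55): (a) 56 > 55 — meets; (b) net 69−11=58 > 55 — meets.
  The petitioner carries Stage 1; the respondent now bears the burden.
Stage 2 (respondent, a heightened civil standard, weight exceeds 68): (c) net 84−6=78 > 68 — meets; (d) 77 > 68 — meets.
  Stage 2 carried; the burden remains with the respondent.
Stage 3 (respondent, a heightened civil standard, weight exceeds 68): (e) net 74−5=69 > 68 — meets; (f) net 84−14=70 > 68 — meets.
  Stage 3 carried; the burden shifts to the petitioner.
Stage 4 (petitioner, the balance of probabilities, weight exceeds 55): (g) 56 > 55 — meets.
  Stage 4 carried; the final stage is satisfied.
All stages carried — the petitioner prevails.

petitioner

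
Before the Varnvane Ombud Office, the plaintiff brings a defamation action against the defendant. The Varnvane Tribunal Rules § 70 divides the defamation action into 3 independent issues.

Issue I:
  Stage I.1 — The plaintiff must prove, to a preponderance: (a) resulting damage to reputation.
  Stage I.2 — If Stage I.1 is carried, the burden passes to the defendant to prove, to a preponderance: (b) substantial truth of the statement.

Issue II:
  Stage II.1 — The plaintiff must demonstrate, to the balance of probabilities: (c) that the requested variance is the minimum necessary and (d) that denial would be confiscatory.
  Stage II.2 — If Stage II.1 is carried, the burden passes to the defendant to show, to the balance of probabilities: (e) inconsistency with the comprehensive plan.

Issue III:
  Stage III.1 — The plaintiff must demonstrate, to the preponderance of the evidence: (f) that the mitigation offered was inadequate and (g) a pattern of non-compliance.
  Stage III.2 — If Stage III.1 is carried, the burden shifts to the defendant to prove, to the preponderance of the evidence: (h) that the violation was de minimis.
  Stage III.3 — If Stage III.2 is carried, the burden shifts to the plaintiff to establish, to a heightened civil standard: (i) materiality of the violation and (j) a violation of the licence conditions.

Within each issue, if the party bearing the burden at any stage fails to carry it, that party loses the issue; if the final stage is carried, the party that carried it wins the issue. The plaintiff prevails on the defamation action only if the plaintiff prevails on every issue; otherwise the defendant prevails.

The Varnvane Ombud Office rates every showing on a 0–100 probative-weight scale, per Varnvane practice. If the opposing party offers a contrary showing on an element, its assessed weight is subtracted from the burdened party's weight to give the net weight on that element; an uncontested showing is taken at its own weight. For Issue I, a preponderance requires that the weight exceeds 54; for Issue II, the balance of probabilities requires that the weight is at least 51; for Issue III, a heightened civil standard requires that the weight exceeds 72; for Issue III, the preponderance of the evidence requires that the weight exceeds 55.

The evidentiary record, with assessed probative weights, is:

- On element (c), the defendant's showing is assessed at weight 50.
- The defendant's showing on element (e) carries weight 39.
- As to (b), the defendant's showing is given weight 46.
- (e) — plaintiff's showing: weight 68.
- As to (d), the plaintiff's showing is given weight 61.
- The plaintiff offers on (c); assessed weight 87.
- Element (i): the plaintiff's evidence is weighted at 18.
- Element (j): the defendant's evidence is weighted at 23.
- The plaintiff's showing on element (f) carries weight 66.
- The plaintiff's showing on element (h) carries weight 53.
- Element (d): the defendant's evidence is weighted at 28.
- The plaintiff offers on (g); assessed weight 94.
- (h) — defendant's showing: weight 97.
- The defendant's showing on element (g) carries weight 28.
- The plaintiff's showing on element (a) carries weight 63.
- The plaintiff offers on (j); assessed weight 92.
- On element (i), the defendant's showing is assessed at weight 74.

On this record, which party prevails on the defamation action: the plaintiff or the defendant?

defendant

— Issue I —
Stage I.1 — burden on plaintiff; standard: a preponderance (weight exceeds 54).
    (a): 63 > 54 [met]
  Stage I.1 carried; the burden shifts to the defendant.
Stage I.2 — burden on defendant; standard: a preponderance (weight exceeds 54).
    (b): 46 ≤ 54 [not met]
  The defendant does not carry Stage I.2.
The plaintiff prevails on this issue.
— Issue II —
Stage II.1 — burden on plaintiff; standard: the balance of probabilities (weight is at least 51).
    (c): 87 − 50 = 37 < 51 [not met]
    (d): 61 − 28 = 33 < 51 [not met]
  Stage II.1 not carried; the plaintiff fails its burden.
So the defendant prevails on this issue.
— Issue III —
Stage III.1 (plaintiff, the preponderance of the evidence, weight exceeds 55): (f) 66 > 55 — meets; (g) net 94−28=66 > 55 — meets.
  Stage III.1 carried; the burden shifts to the defendant.
Stage III.2 (defendant, the preponderance of the evidence, weight exceeds 55): (h) net 97−53=44 ≤ 55 — fails.
  Stage III.2 not carried; the defendant fails its burden.
The analysis ends at Stage III.2; the plaintiff prevails on this issue.
Per-issue: Issue I → plaintiff; Issue II → defendant; Issue III → plaintiff. The plaintiff must prevail on every issue; overall, the defendant prevails.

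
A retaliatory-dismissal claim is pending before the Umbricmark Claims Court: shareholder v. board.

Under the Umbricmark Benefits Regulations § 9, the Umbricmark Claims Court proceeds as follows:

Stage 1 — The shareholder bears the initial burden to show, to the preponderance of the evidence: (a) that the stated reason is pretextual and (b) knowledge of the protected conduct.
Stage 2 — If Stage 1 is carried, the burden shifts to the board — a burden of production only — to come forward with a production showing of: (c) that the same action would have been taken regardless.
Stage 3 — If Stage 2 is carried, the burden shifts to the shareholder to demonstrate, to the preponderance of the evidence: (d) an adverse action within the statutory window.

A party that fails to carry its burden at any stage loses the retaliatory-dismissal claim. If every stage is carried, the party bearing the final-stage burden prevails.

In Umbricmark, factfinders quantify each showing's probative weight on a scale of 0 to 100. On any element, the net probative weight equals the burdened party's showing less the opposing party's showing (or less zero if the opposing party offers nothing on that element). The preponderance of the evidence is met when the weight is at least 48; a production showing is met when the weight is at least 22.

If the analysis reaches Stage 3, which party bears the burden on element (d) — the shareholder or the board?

shareholder

Stage 3's rule assigns the burden to the shareholder (to the preponderance of the evidence).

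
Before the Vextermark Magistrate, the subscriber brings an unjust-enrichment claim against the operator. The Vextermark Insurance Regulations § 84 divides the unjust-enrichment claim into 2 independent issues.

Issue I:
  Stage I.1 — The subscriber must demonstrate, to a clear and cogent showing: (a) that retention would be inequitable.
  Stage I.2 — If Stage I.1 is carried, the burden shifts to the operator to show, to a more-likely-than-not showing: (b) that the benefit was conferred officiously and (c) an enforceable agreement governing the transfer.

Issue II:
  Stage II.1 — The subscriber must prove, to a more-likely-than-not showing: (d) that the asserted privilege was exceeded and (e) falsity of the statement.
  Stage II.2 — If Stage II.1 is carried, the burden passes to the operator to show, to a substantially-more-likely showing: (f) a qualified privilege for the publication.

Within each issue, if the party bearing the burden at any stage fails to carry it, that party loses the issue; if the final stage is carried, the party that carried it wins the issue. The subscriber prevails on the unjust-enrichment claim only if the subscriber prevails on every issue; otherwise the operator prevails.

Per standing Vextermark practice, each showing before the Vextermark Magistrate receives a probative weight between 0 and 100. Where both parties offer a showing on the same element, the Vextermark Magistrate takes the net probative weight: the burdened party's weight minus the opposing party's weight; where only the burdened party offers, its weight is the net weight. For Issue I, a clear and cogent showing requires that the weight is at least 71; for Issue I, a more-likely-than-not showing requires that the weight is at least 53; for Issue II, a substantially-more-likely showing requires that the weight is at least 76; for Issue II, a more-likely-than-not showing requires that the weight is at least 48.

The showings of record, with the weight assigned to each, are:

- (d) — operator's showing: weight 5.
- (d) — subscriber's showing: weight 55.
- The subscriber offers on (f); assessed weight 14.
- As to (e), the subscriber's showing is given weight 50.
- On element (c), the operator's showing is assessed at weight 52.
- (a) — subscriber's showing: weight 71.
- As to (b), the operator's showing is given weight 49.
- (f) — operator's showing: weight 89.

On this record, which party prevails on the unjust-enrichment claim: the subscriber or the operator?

— Issue I —
At Stage I.1 the subscriber must meet a clear and cogent showing (weight is at least 71): on (a) the weight is 71, ≥ 71, so (a) meets the standard.
  Stage I.1 is satisfied; the onus moves to the operator.
At Stage I.2 the operator must meet a more-likely-than-not showing (weight is at least 53): on (b) the weight is 49, which does not reach 53, so (b) does not meet the standard; on (c) the weight is 52, < 53, so (c) does not meet the standard.
  Stage I.2 not carried; the operator fails its burden.
The subscriber prevails on this issue.
— Issue II —
At Stage II.1 the subscriber must meet a more-likely-than-not showing (weight is at least 48): on (d) the weight is 55 less the opposing 5 gives net 50, ≥ 48, so (d) meets the standard; on (e) the weight is 50, ≥ 48, so (e) meets the standard.
  Stage II.1 is satisfied; the onus moves to the operator.
At Stage II.2 the operator must meet a substantially-more-likely showing (weight is at least 76): on (f) the weight is 89 less the opposing 14 gives net 75, < 76, so (f) does not meet the standard.
  Not every element is met, so the operator fails to carry Stage II.2.
The subscriber prevails on this issue.
Per-issue: Issue I → subscriber; Issue II → subscriber. The subscriber must prevail on every issue; overall, the subscriber prevails.

subscriber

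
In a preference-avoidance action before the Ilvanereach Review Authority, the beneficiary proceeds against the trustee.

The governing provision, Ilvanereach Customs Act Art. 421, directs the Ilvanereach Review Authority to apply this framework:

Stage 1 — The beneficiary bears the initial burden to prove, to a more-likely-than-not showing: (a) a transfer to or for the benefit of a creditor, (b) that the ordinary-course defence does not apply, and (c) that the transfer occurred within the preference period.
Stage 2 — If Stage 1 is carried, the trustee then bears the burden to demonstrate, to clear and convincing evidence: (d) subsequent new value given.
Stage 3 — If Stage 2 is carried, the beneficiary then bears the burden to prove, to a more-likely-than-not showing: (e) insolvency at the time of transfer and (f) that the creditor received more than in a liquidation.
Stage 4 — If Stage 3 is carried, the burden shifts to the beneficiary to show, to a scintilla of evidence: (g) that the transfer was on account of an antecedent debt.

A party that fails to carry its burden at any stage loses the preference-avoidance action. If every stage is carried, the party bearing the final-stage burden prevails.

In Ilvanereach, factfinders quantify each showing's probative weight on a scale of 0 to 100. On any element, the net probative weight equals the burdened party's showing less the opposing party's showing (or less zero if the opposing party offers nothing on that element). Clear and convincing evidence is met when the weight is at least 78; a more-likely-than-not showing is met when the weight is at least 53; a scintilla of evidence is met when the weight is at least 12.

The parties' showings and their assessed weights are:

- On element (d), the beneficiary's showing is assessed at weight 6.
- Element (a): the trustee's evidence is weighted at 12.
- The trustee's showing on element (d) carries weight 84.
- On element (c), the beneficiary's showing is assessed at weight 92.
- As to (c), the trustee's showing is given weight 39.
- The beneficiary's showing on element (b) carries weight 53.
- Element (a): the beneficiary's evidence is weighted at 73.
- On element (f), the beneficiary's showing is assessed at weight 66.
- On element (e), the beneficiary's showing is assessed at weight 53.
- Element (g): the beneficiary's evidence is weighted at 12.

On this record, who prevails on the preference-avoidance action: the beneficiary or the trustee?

beneficiary

Stage 1 (beneficiary, a more-likely-than-not showing, weight is at least 53): (a) net 73−12=61 ≥ 53 — meets; (b) 53 ≥ 53 — meets; (c) net 92−39=53 ≥ 53 — meets.
  All elements met. The burden passes to the trustee.
Stage 2 (trustee, clear and convincing evidence, weight is at least 78): (d) net 84−6=78 ≥ 78 — meets.
  All elements met. The burden passes to the beneficiary.
Stage 3 (beneficiary, a more-likely-than-not showing, weight is at least 53): (e) 53 ≥ 53 — meets; (f) 66 ≥ 53 — meets.
  Stage 3 carried; the burden remains with the beneficiary.
Stage 4 (beneficiary, a scintilla of evidence, weight is at least 12): (g) 12 ≥ 12 — meets.
  The beneficiary carries the last stage.
With every stage satisfied, the beneficiary prevails.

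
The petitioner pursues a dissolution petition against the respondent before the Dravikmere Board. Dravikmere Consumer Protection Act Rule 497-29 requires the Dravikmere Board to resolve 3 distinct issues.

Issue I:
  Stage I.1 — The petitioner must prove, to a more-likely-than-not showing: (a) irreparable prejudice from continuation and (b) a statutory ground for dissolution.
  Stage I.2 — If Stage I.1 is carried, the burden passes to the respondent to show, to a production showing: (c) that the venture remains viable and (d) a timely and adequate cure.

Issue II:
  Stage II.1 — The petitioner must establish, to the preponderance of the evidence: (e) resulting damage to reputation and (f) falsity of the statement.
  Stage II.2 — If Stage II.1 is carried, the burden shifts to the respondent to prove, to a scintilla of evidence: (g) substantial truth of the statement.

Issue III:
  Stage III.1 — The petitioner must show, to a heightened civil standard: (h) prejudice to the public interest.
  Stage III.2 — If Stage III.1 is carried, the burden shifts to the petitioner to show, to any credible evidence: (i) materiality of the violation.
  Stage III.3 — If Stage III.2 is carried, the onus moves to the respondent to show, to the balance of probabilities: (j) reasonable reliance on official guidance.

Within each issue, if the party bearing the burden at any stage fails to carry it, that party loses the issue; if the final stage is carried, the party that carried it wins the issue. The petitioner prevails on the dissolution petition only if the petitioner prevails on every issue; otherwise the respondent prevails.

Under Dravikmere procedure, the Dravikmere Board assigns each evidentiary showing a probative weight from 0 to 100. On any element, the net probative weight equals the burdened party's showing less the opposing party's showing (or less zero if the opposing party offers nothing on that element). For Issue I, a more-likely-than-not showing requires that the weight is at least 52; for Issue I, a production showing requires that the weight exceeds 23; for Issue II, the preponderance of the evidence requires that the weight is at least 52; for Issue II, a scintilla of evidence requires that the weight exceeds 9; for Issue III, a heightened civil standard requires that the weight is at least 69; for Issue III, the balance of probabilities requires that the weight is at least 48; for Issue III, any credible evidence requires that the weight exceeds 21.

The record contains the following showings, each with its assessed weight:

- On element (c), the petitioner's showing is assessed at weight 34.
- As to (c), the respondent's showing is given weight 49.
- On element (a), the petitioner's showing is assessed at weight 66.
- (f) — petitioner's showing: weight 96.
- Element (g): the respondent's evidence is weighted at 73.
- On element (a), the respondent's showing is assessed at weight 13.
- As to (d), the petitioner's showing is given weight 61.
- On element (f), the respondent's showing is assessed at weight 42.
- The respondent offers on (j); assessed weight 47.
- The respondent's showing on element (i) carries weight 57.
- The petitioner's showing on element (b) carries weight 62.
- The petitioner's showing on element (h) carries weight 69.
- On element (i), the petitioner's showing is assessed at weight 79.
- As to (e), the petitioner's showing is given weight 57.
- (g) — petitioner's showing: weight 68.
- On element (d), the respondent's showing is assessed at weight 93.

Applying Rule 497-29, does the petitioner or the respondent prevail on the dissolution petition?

petitioner

— Issue I —
At Stage I.1 the petitioner must meet a more-likely-than-not showing (weight is at least 52): on (a) the weight is 66 less the opposing 13 gives net 53, which does reach 52, so (a) meets the standard; on (b) the weight is 62, ≥ 52, so (b) meets the standard.
  All elements met. The burden passes to the respondent.
At Stage I.2 the respondent must meet a production showing (weight exceeds 23): on (c) the weight is 49 less the opposing 34 gives net 15, which does not exceed 23, so (c) does not meet the standard; on (d) the weight is 93 less the opposing 61 gives net 32, which does exceed 23, so (d) meets the standard.
  The respondent does not carry Stage I.2.
The analysis ends at Stage I.2; the petitioner prevails on this issue.
— Issue II —
At Stage II.1 the petitioner must meet the preponderance of the evidence (weight is at least 52): on (e) the weight is 57, which does reach 52, so (e) meets the standard; on (f) the weight is 96 less the opposing 42 gives net 54, ≥ 52, so (f) meets the standard.
  The petitioner carries Stage II.1; the respondent now bears the burden.
At Stage II.2 the respondent must meet a scintilla of evidence (weight exceeds 9): on (g) the weight is 73 less the opposing 68 gives net 5, ≤ 9, so (g) does not meet the standard.
  The respondent does not carry Stage II.2.
So the petitioner prevails on this issue.
— Issue III —
Stage III.1 — burden on petitioner; standard: a heightened civil standard (weight is at least 69).
    (h): 69 ≥ 69 [met]
  Stage III.1 carried; the burden remains with the petitioner.
Stage III.2 — burden on petitioner; standard: any credible evidence (weight exceeds 21).
    (i): 79 − 57 = 22 > 21 [met]
  Stage III.2 is satisfied; the onus moves to the respondent.
Stage III.3 — burden on respondent; standard: the balance of probabilities (weight is at least 48).
    (j): 47 < 48 [not met]
  Not every element is met, so the respondent fails to carry Stage III.3.
So the petitioner prevails on this issue.
Per-issue: Issue I → petitioner; Issue II → petitioner; Issue III → petitioner. The petitioner must prevail on every issue; overall, the petitioner prevails.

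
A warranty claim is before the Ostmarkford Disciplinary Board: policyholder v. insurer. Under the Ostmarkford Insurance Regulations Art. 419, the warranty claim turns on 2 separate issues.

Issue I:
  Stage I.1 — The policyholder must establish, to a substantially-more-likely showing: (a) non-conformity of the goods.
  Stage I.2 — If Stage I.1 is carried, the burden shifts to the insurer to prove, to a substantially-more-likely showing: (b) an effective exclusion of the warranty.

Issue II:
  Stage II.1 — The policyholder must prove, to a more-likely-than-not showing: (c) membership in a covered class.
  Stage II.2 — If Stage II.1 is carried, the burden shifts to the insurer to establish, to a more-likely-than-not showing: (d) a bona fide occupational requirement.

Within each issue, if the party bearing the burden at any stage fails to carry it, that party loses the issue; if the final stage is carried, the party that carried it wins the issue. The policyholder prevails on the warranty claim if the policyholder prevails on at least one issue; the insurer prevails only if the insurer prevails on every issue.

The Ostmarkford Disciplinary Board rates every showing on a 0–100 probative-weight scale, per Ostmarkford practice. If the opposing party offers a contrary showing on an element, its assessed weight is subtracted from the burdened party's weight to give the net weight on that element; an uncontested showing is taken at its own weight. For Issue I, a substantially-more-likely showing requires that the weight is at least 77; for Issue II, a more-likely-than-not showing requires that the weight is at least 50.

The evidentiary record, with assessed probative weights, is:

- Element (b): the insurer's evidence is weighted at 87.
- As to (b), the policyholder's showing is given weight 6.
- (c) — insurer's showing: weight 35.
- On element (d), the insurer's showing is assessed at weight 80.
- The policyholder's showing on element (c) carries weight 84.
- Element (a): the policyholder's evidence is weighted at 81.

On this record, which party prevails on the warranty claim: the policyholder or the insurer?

— Issue I —
Stage I.1 — burden on policyholder; standard: a substantially-more-likely showing (weight is at least 77).
    (a): 81 ≥ 77 [met]
  The policyholder carries Stage I.1; the insurer now bears the burden.
Stage I.2 — burden on insurer; standard: a substantially-more-likely showing (weight is at least 77).
    (b): 87 − 6 = 81 ≥ 77 [met]
  All elements met at the final stage.
With every stage satisfied, the insurer prevails on this issue.
— Issue II —
Stage II.1 — burden on policyholder; standard: a more-likely-than-not showing (weight is at least 50).
    (c): 84 − 35 = 49 < 50 [not met]
  Stage II.1 not carried; the policyholder fails its burden.
So the insurer prevails on this issue.
Per-issue: Issue I → insurer; Issue II → insurer. The policyholder must prevail on at least one issue; overall, the insurer prevails.

insurer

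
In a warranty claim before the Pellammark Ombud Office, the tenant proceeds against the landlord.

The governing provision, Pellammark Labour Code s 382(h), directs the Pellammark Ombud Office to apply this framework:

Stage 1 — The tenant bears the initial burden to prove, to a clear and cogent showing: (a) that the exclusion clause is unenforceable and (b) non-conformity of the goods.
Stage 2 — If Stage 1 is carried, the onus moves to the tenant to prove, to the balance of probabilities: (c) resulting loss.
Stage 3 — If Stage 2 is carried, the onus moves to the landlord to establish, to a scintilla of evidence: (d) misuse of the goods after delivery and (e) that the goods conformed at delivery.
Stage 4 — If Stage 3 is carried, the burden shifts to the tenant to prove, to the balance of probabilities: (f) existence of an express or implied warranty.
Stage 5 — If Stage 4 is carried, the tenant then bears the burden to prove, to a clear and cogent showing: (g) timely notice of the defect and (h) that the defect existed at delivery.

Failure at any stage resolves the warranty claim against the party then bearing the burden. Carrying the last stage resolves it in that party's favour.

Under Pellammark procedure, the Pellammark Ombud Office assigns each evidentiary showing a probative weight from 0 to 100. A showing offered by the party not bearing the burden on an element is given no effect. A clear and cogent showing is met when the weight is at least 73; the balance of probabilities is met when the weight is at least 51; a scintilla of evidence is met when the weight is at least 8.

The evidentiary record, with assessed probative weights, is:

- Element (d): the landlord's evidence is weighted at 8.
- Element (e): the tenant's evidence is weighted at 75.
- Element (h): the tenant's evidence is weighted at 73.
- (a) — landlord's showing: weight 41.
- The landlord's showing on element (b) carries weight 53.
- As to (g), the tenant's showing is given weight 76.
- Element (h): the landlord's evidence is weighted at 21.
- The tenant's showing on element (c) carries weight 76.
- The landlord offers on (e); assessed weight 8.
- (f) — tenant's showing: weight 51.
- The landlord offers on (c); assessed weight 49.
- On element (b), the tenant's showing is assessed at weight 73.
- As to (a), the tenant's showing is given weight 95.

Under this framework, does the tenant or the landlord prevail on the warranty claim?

tenant

Stage 1 — burden on tenant; standard: a clear and cogent showing (weight is at least 73).
    (a): 95 (landlord's 41 disregarded) ≥ 73 [met]
    (b): 73 (landlord's 53 disregarded) ≥ 73 [met]
  All elements met. The tenant retains the burden for Stage 2.
Stage 2 — burden on tenant; standard: the balance of probabilities (weight is at least 51).
    (c): 76 (landlord's 49 disregarded) ≥ 51 [met]
  All elements met. The burden passes to the landlord.
Stage 3 — burden on landlord; standard: a scintilla of evidence (weight is at least 8).
    (d): 8 ≥ 8 [met]
    (e): 8 (tenant's 75 disregarded) ≥ 8 [met]
  All elements met. The burden passes to the tenant.
Stage 4 — burden on tenant; standard: the balance of probabilities (weight is at least 51).
    (f): 51 ≥ 51 [met]
  All elements met. The tenant retains the burden for Stage 5.
Stage 5 — burden on tenant; standard: a clear and cogent showing (weight is at least 73).
    (g): 76 ≥ 73 [met]
    (h): 73 (landlord's 21 disregarded) ≥ 73 [met]
  Stage 5 carried; the final stage is satisfied.
Every stage carried; the tenant prevails.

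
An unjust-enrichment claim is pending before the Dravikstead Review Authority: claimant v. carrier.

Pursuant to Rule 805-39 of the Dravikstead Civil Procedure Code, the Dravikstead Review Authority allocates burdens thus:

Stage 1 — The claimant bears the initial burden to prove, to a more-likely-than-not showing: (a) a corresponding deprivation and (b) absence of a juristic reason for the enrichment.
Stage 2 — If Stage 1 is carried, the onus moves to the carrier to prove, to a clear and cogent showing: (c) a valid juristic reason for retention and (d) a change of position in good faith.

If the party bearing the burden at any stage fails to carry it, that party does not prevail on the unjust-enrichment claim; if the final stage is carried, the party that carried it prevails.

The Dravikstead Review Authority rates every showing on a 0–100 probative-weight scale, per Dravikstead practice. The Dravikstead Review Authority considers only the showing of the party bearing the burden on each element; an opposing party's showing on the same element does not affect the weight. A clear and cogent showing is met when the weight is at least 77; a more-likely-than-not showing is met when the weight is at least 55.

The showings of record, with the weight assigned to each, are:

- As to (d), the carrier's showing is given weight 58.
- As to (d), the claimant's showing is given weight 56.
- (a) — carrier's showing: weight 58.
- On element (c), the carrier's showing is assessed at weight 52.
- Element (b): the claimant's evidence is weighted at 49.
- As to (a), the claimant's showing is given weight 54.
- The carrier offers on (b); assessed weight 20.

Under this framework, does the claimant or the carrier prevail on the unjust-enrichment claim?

Stage 1 (claimant, a more-likely-than-not showing, weight is at least 55): (a) 54 (carrier's 58 disregarded) < 55 — fails; (b) 49 (carrier's 20 disregarded) < 55 — fails.
  The claimant does not carry Stage 1.
So the carrier prevails.

carrier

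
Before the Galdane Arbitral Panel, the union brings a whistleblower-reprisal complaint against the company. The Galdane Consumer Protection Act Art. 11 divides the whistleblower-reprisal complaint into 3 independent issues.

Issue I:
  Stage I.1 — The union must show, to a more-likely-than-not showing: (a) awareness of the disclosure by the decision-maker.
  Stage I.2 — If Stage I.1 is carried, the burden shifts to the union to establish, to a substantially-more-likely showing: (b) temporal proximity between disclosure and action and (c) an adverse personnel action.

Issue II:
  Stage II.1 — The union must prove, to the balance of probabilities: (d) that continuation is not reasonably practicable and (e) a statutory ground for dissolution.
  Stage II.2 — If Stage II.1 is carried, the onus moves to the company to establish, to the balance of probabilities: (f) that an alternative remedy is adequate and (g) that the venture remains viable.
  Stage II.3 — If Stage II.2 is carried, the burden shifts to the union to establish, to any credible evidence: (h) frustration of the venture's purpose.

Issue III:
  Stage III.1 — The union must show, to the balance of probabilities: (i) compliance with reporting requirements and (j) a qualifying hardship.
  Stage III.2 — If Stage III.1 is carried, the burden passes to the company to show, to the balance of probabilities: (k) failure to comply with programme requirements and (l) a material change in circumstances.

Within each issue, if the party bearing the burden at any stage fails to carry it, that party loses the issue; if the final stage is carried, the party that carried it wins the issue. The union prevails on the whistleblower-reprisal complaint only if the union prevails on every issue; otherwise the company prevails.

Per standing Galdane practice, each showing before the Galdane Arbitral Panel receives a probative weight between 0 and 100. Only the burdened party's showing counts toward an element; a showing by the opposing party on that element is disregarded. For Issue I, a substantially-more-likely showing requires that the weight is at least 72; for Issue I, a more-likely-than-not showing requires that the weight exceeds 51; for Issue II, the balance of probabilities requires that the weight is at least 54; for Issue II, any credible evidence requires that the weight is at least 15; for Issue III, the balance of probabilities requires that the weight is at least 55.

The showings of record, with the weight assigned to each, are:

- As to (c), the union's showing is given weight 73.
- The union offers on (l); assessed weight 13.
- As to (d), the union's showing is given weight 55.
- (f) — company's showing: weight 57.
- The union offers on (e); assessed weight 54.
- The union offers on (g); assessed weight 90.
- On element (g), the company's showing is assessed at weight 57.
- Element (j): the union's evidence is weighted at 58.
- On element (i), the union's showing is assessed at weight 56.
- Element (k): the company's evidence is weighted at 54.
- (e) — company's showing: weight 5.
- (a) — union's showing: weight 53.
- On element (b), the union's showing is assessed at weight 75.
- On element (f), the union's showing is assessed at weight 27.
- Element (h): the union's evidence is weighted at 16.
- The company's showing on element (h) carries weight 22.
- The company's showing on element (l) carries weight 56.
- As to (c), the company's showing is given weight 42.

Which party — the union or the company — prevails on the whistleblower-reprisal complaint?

union

— Issue I —
At Stage I.1 the union must meet a more-likely-than-not showing (weight exceeds 51): on (a) the weight is 53, > 51, so (a) meets the standard.
  Stage I.1 carried; the burden remains with the union.
At Stage I.2 the union must meet a substantially-more-likely showing (weight is at least 72): on (b) the weight is 75, ≥ 72, so (b) meets the standard; on (c) the weight is 73 (the company's 42 is given no effect), ≥ 72, so (c) meets the standard.
  The union carries the last stage.
All stages carried — the union prevails on this issue.
— Issue II —
Stage II.1 — burden on union; standard: the balance of probabilities (weight is at least 54).
    (d): 55 ≥ 54 [met]
    (e): 54 (company's 5 disregarded) ≥ 54 [met]
  All elements met. The burden passes to the company.
Stage II.2 — burden on company; standard: the balance of probabilities (weight is at least 54).
    (f): 57 (union's 27 disregarded) ≥ 54 [met]
    (g): 57 (union's 90 disregarded) ≥ 54 [met]
  Stage II.2 is satisfied; the onus moves to the union.
Stage II.3 — burden on union; standard: any credible evidence (weight is at least 15).
    (h): 16 (company's 22 disregarded) ≥ 15 [met]
  Stage II.3 carried; the final stage is satisfied.
Every stage carried; the union prevails on this issue.
— Issue III —
Stage III.1 — burden on union; standard: the balance of probabilities (weight is at least 55).
    (i): 56 ≥ 55 [met]
    (j): 58 ≥ 55 [met]
  The union carries Stage III.1; the company now bears the burden.
Stage III.2 — burden on company; standard: the balance of probabilities (weight is at least 55).
    (k): 54 < 55 [not met]
    (l): 56 (union's 13 disregarded) ≥ 55 [met]
  Stage III.2 not carried; the company fails its burden.
So the union prevails on this issue.
Per-issue: Issue I → union; Issue II → union; Issue III → union. The union must prevail on every issue; overall, the union prevails.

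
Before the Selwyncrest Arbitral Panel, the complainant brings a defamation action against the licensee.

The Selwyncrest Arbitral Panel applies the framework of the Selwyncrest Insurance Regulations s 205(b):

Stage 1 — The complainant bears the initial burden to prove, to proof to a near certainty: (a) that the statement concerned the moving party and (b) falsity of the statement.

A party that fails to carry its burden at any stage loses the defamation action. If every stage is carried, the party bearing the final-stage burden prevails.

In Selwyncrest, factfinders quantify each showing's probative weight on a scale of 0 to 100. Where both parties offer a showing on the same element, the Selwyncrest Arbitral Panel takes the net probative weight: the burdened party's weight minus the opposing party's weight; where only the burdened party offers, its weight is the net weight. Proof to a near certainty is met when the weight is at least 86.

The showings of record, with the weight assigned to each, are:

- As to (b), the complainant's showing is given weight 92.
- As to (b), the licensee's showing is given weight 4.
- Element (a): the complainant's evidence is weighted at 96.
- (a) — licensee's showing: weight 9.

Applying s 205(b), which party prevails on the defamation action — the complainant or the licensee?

Stage 1 — burden on complainant; standard: proof to a near certainty (weight is at least 86).
    (a): 96 − 9 = 87 ≥ 86 [met]
    (b): 92 − 4 = 88 ≥ 86 [met]
  The complainant carries the last stage.
With every stage satisfied, the complainant prevails.

complainant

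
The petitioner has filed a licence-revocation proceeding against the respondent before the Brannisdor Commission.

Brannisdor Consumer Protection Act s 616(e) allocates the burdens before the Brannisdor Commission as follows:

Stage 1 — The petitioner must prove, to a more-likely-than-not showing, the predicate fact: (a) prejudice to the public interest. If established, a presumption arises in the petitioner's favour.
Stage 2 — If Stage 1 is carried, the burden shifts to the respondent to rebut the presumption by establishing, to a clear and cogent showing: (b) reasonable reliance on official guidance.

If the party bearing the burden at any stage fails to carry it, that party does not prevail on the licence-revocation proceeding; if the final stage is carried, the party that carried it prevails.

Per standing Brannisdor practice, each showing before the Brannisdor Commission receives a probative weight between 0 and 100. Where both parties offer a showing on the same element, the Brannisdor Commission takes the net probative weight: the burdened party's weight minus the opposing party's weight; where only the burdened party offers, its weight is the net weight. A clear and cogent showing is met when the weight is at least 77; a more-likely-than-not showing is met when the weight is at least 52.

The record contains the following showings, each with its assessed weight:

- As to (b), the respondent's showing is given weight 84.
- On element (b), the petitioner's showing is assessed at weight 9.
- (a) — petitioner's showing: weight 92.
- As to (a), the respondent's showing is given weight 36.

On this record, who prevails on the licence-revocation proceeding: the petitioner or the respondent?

petitioner

Stage 1 (petitioner, a more-likely-than-not showing, weight is at least 52): (a) net 92−36=56 ≥ 52 — meets.
  All elements met. The burden passes to the respondent.
Stage 2 (respondent, a clear and cogent showing, weight is at least 77): (b) net 84−9=75 < 77 — fails.
  Stage 2 not carried; the respondent fails its burden.
The analysis ends at Stage 2; the petitioner prevails.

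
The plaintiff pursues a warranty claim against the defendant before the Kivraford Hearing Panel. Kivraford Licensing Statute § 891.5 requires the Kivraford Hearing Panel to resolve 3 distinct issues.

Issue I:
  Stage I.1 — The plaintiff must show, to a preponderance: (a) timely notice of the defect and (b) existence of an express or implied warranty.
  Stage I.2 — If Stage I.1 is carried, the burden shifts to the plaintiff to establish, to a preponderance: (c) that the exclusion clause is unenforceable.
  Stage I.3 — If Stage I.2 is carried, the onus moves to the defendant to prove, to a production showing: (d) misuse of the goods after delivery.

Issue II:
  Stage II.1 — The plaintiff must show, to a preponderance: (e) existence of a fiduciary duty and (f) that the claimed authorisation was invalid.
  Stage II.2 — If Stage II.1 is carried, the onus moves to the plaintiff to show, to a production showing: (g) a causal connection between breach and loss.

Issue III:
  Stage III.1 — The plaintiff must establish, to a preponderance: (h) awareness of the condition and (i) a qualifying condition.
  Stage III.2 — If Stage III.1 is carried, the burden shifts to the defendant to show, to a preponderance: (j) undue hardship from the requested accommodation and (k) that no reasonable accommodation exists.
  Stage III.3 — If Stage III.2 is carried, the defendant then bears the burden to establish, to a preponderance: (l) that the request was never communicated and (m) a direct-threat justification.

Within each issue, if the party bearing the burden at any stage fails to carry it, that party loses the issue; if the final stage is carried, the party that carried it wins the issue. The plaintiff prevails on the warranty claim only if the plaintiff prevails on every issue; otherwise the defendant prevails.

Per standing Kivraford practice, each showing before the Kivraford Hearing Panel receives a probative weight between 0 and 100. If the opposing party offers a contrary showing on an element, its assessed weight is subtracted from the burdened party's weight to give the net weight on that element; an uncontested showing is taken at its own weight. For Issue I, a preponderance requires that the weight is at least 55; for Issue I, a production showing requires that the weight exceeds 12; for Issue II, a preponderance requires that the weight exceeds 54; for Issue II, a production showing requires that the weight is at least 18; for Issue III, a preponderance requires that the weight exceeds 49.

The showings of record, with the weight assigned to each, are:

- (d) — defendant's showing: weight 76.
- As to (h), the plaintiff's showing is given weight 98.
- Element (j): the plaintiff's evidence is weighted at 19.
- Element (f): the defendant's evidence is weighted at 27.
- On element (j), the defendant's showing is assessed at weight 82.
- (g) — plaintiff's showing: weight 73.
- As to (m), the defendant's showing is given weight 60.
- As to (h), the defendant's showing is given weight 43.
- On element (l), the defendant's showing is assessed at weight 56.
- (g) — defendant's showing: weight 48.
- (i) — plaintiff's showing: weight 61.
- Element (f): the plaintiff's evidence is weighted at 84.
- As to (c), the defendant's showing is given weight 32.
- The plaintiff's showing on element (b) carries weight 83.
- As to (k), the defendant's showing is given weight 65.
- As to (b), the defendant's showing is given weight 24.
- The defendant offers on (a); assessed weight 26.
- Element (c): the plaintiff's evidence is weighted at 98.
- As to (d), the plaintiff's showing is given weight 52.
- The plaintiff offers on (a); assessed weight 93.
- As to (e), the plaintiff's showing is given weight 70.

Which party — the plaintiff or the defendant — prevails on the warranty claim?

— Issue I —
Stage I.1 (plaintiff, a preponderance, weight is at least 55): (a) net 93−26=67 ≥ 55 — meets; (b) net 83−24=59 ≥ 55 — meets.
  Stage I.1 is satisfied; the plaintiff continues to bear the burden.
Stage I.2 (plaintiff, a preponderance, weight is at least 55): (c) net 98−32=66 ≥ 55 — meets.
  Stage I.2 is satisfied; the onus moves to the defendant.
Stage I.3 (defendant, a production showing, weight exceeds 12): (d) net 76−52=24 > 12 — meets.
  Stage I.3 carried; the final stage is satisfied.
Every stage carried; the defendant prevails on this issue.
— Issue II —
Stage II.1 — burden on plaintiff; standard: a preponderance (weight exceeds 54).
    (e): 70 > 54 [met]
    (f): 84 − 27 = 57 > 54 [met]
  Stage II.1 carried; the burden remains with the plaintiff.
Stage II.2 — burden on plaintiff; standard: a production showing (weight is at least 18).
    (g): 73 − 48 = 25 ≥ 18 [met]
  Stage II.2 carried; the final stage is satisfied.
All stages carried — the plaintiff prevails on this issue.
— Issue III —
At Stage III.1 the plaintiff must meet a preponderance (weight exceeds 49): on (h) the weight is 98 less the opposing 43 gives net 55, which does exceed 49, so (h) meets the standard; on (i) the weight is 61, which does exceed 49, so (i) meets the standard.
  The plaintiff carries Stage III.1; the defendant now bears the burden.
At Stage III.2 the defendant must meet a preponderance (weight exceeds 49): on (j) the weight is 82 less the opposing 19 gives net 63, which does exceed 49, so (j) meets the standard; on (k) the weight is 65, > 49, so (k) meets the standard.
  All elements met. The defendant retains the burden for Stage III.3.
At Stage III.3 the defendant must meet a preponderance (weight exceeds 49): on (l) the weight is 56, which does exceed 49, so (l) meets the standard; on (m) the weight is 60, > 49, so (m) meets the standard.
  Stage III.3 carried; the final stage is satisfied.
Every stage carried; the defendant prevails on this issue.
Per-issue: Issue I → defendant; Issue II → plaintiff; Issue III → defendant. The plaintiff must prevail on every issue; overall, the defendant prevails.

defendant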